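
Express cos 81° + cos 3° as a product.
cos 81° + cos 3° = 2 cos(42°) cos(39°)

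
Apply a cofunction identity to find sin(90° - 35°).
sin(90° - 35°) = cos(35°) = 0.8192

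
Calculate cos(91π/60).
cos(91π/60) = 0.05234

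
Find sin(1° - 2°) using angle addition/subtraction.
sin(1° - 2°) = sin 1° cos 2° - cos 1° sin 2° = -0.01745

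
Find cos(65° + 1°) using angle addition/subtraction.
cos(65° + 1°) = cos 65° cos 1° - sin 65° sin 1° = 0.4067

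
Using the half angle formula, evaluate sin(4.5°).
sin(4.5°) = √((1 - cos 9°)/2) = 0.07846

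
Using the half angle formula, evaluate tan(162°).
tan(162°) = sin 324° / (1 + cos 324°) = -0.3249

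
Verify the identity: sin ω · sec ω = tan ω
LHS = sin ω · (1/cos ω) = sin ω/cos ω = tan ω = RHS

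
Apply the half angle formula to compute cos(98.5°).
cos(98.5°) = -√((1 + cos 197°)/2) = -0.1478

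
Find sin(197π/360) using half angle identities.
sin(197π/360) = √((1 - cos 197π/180)/2) = 0.989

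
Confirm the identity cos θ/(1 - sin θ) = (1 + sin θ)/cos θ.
RHS = (1 + sin θ)(1 - sin θ) / (cos θ(1 - sin θ)) = (1 - sin²θ) / (cos θ(1 - sin θ)) = cos²θ / (cos θ(1 - sin θ)) = cos θ/(1 - sin θ) = LHS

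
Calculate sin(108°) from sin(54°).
sin(108°) = 2 sin 54° cos 54° = 0.9511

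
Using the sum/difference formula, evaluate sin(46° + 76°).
sin(46° + 76°) = sin 46° cos 76° + cos 46° sin 76° = 0.848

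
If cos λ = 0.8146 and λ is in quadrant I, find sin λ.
sin λ = 0.58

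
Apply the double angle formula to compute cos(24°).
cos(24°) = 1 - 2sin²12° = 0.9135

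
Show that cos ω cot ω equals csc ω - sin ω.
RHS = 1/sin ω - sin ω = (1 - sin²ω)/sin ω = cos²ω/sin ω = cos ω · (cos ω/sin ω) = cos ω cot ω = LHS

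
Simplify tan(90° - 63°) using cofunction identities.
tan(90° - 63°) = cot(63°)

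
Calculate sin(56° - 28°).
sin(56° - 28°) = sin 56° cos 28° - cos 56° sin 28° = 0.4695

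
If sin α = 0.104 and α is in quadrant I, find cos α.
cos α = 0.9946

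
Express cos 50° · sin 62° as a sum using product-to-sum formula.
cos 50° sin 62° = (1/2)[sin(50°+62°) - sin(50°-62°)]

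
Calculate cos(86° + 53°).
cos(86° + 53°) = cos 86° cos 53° - sin 86° sin 53° = -0.7547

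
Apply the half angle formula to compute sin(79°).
sin(79°) = √((1 - cos 158°)/2) = 0.9816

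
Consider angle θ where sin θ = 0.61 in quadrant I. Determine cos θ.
cos θ = √(1 - sin²θ) = 0.7924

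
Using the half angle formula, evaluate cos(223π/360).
cos(223π/360) = -√((1 + cos 223π/180)/2) = -0.3665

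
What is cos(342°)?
cos(342°) = 0.9511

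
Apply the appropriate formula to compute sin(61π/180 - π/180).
sin(61π/180 - π/180) = sin 61π/180 cos π/180 - cos 61π/180 sin π/180 = √3/2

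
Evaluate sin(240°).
sin(240°) = -√3/2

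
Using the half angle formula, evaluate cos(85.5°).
cos(85.5°) = √((1 + cos 171°)/2) = 0.07846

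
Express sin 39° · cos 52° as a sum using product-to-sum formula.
sin 39° cos 52° = (1/2)[sin(39°+52°) + sin(39°-52°)]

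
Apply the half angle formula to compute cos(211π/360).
cos(211π/360) = -√((1 + cos 211π/180)/2) = -0.2672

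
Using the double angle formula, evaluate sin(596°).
sin(596°) = 2 sin 298° cos 298° = -0.829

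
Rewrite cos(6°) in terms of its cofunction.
cos(6°) = sin(90° - 6°) = sin(84°)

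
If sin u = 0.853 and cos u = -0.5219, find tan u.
tan u = sin u / cos u = -1.634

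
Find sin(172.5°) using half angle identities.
sin(172.5°) = √((1 - cos 345°)/2) = 0.1305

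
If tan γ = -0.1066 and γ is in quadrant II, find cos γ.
cos γ = -0.9944 (using tan²γ + 1 = sec²γ)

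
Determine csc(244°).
csc(244°) = -1.113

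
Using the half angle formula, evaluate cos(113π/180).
cos(113π/180) = -√((1 + cos 113π/90)/2) = -0.3907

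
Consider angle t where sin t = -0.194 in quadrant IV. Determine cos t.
cos t = √(1 - sin²t) = 0.981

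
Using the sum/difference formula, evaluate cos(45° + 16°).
cos(45° + 16°) = cos 45° cos 16° - sin 45° sin 16° = 0.4848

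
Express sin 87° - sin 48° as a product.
sin 87° - sin 48° = 2 cos(67.5°) sin(19.5°)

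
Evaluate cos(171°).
cos(171°) = -0.9877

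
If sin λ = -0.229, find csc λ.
csc λ = 1/sin λ = -4.367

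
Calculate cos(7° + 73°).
cos(7° + 73°) = cos 7° cos 73° - sin 7° sin 73° = 0.1736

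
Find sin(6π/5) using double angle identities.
sin(6π/5) = 2 sin 3π/5 cos 3π/5 = -0.5878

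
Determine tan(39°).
tan(39°) = 0.8098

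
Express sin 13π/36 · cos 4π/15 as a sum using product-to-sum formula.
sin 13π/36 cos 4π/15 = (1/2)[sin(13π/36+4π/15) + sin(13π/36-4π/15)]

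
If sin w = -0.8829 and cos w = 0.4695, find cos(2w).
cos(2w) = cos²w - sin²w = -0.5591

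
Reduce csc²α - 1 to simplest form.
csc²α - 1 = cot²α (using Pythagorean identity)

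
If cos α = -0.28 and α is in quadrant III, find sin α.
sin α = -0.96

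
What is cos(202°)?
cos(202°) = -0.9272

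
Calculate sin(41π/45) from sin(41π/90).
sin(41π/45) = 2 sin 41π/90 cos 41π/90 = 0.2756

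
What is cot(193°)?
cot(193°) = 4.331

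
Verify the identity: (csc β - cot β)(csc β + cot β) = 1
LHS = csc²β - cot²β = (1 + cot²β) - cot²β = 1 = RHS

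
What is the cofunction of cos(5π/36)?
cos(5π/36) = sin(π/2 - 5π/36) = sin(13π/36)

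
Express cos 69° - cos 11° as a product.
cos 69° - cos 11° = -2 sin(40°) sin(29°)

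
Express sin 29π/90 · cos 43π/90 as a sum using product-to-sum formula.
sin 29π/90 cos 43π/90 = (1/2)[sin(29π/90+43π/90) + sin(29π/90-43π/90)]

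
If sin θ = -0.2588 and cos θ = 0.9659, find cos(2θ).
cos(2θ) = cos²θ - sin²θ = 0.866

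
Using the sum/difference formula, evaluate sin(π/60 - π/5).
sin(π/60 - π/5) = sin π/60 cos π/5 - cos π/60 sin π/5 = -0.5446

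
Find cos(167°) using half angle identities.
cos(167°) = -√((1 + cos 334°)/2) = -0.9744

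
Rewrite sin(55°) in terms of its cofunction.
sin(55°) = cos(90° - 55°) = cos(35°)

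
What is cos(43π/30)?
cos(43π/30) = -0.2079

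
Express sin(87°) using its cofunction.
sin(87°) = cos(90° - 87°) = cos(3°)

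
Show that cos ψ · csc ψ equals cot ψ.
LHS = cos ψ · (1/sin ψ) = cos ψ/sin ψ = cot ψ = RHS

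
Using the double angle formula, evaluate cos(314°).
cos(314°) = cos²157° - sin²157° = 0.6947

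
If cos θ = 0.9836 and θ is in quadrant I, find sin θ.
sin θ = 0.1804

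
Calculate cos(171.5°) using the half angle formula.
cos(171.5°) = -√((1 + cos 343°)/2) = -0.989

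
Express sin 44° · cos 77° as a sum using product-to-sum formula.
sin 44° cos 77° = (1/2)[sin(44°+77°) + sin(44°-77°)]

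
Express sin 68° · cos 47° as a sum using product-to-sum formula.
sin 68° cos 47° = (1/2)[sin(68°+47°) + sin(68°-47°)]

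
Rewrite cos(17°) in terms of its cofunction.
cos(17°) = sin(90° - 17°) = sin(73°)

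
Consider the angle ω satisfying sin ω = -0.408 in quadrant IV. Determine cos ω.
cos ω = √(1 - sin²ω) = 0.913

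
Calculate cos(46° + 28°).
cos(46° + 28°) = cos 46° cos 28° - sin 46° sin 28° = 0.2756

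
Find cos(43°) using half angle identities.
cos(43°) = √((1 + cos 86°)/2) = 0.7314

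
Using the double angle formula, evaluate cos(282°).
cos(282°) = cos²141° - sin²141° = 0.2079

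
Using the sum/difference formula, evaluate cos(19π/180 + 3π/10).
cos(19π/180 + 3π/10) = cos 19π/180 cos 3π/10 - sin 19π/180 sin 3π/10 = 0.2924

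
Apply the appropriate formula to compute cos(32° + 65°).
cos(32° + 65°) = cos 32° cos 65° - sin 32° sin 65° = -0.1219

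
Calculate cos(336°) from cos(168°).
cos(336°) = cos²168° - sin²168° = 0.9135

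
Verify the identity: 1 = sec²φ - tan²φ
RHS = 1/cos²φ - sin²φ/cos²φ = (1 - sin²φ)/cos²φ = cos²φ/cos²φ = 1 = LHS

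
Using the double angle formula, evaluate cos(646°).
cos(646°) = cos²323° - sin²323° = 0.2756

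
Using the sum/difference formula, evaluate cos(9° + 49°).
cos(9° + 49°) = cos 9° cos 49° - sin 9° sin 49° = 0.5299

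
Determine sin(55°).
sin(55°) = 0.8192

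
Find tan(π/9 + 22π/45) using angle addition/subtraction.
tan(π/9 + 22π/45) = (tan π/9 + tan 22π/45)/(1 - tan π/9 tan 22π/45) = -3.078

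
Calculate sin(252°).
sin(252°) = -0.9511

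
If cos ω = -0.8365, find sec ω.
sec ω = 1/cos ω = -1.195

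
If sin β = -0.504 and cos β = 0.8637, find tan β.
tan β = sin β / cos β = -0.5835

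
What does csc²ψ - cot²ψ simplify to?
csc²ψ - cot²ψ = 1 (using Pythagorean identity)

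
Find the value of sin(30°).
sin(30°) = 1/2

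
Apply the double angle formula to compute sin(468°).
sin(468°) = 2 sin 234° cos 234° = 0.9511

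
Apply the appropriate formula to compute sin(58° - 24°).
sin(58° - 24°) = sin 58° cos 24° - cos 58° sin 24° = 0.5592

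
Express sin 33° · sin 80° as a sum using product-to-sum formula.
sin 33° sin 80° = (1/2)[cos(33°-80°) - cos(33°+80°)]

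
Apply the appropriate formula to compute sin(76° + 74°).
sin(76° + 74°) = sin 76° cos 74° + cos 76° sin 74° = 1/2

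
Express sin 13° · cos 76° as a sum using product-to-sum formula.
sin 13° cos 76° = (1/2)[sin(13°+76°) + sin(13°-76°)]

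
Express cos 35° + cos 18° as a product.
cos 35° + cos 18° = 2 cos(26.5°) cos(8.5°)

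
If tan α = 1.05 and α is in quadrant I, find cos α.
cos α = 0.6897 (using tan²α + 1 = sec²α)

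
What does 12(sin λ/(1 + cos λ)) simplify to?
12(sin λ/(1 + cos λ)) = 12(tan(λ/2)) (using Half angle)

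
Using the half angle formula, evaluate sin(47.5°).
sin(47.5°) = √((1 - cos 95°)/2) = 0.7373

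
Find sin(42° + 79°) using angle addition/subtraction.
sin(42° + 79°) = sin 42° cos 79° + cos 42° sin 79° = 0.8572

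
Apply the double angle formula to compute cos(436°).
cos(436°) = cos²218° - sin²218° = 0.2419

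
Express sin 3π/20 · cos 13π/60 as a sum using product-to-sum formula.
sin 3π/20 cos 13π/60 = (1/2)[sin(3π/20+13π/60) + sin(3π/20-13π/60)]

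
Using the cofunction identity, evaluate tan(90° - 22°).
tan(90° - 22°) = cot(22°) = 2.475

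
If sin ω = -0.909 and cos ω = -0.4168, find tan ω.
tan ω = sin ω / cos ω = 2.181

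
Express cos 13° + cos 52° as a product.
cos 13° + cos 52° = 2 cos(32.5°) cos(-19.5°)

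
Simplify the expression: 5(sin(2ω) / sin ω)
5(sin(2ω) / sin ω) = 5(2 cos ω) (using Double angle)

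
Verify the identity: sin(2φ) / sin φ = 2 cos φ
LHS = 2 sin φ cos φ / sin φ = 2 cos φ = RHS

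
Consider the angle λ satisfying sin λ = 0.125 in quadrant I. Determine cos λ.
cos λ = √(1 - sin²λ) = 0.9922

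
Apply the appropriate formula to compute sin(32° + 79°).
sin(32° + 79°) = sin 32° cos 79° + cos 32° sin 79° = 0.9336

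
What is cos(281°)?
cos(281°) = 0.1908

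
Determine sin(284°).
sin(284°) = -0.9703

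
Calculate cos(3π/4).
cos(3π/4) = -√2/2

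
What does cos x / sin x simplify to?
cos x / sin x = cot x (using Quotient identity)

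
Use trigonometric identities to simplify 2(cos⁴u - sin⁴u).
2(cos⁴u - sin⁴u) = 2(cos(2u)) (using Factoring + double angle)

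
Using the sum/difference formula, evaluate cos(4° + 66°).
cos(4° + 66°) = cos 4° cos 66° - sin 4° sin 66° = 0.342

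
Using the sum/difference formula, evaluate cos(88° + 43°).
cos(88° + 43°) = cos 88° cos 43° - sin 88° sin 43° = -0.6561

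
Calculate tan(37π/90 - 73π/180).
tan(37π/90 - 73π/180) = (tan 37π/90 - tan 73π/180)/(1 + tan 37π/90 tan 73π/180) = 0.01746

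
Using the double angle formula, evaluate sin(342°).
sin(342°) = 2 sin 171° cos 171° = -0.309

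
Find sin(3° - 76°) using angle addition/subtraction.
sin(3° - 76°) = sin 3° cos 76° - cos 3° sin 76° = -0.9563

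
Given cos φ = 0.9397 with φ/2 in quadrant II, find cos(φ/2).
cos(φ/2) = ±√((1 + cos φ)/2); negative since φ/2 ∈ QII, so cos(φ/2) = -0.9848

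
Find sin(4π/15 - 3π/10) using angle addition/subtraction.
sin(4π/15 - 3π/10) = sin 4π/15 cos 3π/10 - cos 4π/15 sin 3π/10 = -0.1045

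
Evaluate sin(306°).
sin(306°) = -0.809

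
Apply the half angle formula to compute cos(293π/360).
cos(293π/360) = -√((1 + cos 293π/180)/2) = -0.8339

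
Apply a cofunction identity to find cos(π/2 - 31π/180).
cos(π/2 - 31π/180) = sin(31π/180) = 0.515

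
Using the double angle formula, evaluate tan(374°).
tan(374°) = 2 tan 187° / (1 - tan²187°) = 0.2493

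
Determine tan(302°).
tan(302°) = -1.6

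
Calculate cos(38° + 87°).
cos(38° + 87°) = cos 38° cos 87° - sin 38° sin 87° = -0.5736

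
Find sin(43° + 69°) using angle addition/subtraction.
sin(43° + 69°) = sin 43° cos 69° + cos 43° sin 69° = 0.9272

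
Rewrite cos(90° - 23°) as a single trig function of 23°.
cos(90° - 23°) = sin(23°)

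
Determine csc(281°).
csc(281°) = -1.019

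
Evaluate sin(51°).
sin(51°) = 0.7771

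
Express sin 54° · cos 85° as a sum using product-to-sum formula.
sin 54° cos 85° = (1/2)[sin(54°+85°) + sin(54°-85°)]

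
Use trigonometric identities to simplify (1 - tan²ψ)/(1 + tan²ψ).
(1 - tan²ψ)/(1 + tan²ψ) = cos(2ψ) (using Double angle)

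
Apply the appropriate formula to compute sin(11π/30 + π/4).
sin(11π/30 + π/4) = sin 11π/30 cos π/4 + cos 11π/30 sin π/4 = 0.9336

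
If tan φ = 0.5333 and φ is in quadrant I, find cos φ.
cos φ = 0.8824 (using tan²φ + 1 = sec²φ)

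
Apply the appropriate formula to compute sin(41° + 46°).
sin(41° + 46°) = sin 41° cos 46° + cos 41° sin 46° = 0.9986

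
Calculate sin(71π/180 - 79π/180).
sin(71π/180 - 79π/180) = sin 71π/180 cos 79π/180 - cos 71π/180 sin 79π/180 = -0.1392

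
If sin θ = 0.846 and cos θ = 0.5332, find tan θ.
tan θ = sin θ / cos θ = 1.587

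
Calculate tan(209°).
tan(209°) = 0.5543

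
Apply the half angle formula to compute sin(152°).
sin(152°) = √((1 - cos 304°)/2) = 0.4695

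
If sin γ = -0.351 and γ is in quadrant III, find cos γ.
cos γ = -0.9364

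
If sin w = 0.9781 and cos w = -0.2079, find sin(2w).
sin(2w) = 2 sin w cos w = -0.4067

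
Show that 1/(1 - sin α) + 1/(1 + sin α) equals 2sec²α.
LHS = [(1 + sin α) + (1 - sin α)] / [(1 - sin α)(1 + sin α)] = 2/(1 - sin²α) = 2/cos²α = 2sec²α = RHS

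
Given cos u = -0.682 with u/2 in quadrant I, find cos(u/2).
cos(u/2) = ±√((1 + cos u)/2); positive since u/2 ∈ QI, so cos(u/2) = 0.3987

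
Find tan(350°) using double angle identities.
tan(350°) = 2 tan 175° / (1 - tan²175°) = -0.1763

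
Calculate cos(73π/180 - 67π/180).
cos(73π/180 - 67π/180) = cos 73π/180 cos 67π/180 + sin 73π/180 sin 67π/180 = 0.9945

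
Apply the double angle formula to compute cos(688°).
cos(688°) = cos²344° - sin²344° = 0.848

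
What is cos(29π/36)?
cos(29π/36) = -0.8192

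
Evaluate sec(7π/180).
sec(7π/180) = 1.008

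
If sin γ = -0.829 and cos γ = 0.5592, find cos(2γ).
cos(2γ) = cos²γ - sin²γ = -0.3745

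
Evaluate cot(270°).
cot(270°) = 0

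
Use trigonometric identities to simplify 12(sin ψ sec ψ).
12(sin ψ sec ψ) = 12(tan ψ) (using Reciprocal + quotient)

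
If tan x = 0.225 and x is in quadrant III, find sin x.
sin x = -0.2195 (using tan²x + 1 = sec²x)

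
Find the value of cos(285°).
cos(285°) = (√6-√2)/4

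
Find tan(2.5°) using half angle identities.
tan(2.5°) = sin 5° / (1 + cos 5°) = 0.04366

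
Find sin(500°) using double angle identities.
sin(500°) = 2 sin 250° cos 250° = 0.6428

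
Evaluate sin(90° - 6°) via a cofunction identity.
sin(90° - 6°) = cos(6°) = 0.9945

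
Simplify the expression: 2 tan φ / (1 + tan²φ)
2 tan φ / (1 + tan²φ) = sin(2φ) (using Double angle)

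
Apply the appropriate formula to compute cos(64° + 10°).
cos(64° + 10°) = cos 64° cos 10° - sin 64° sin 10° = 0.2756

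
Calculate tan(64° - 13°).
tan(64° - 13°) = (tan 64° - tan 13°)/(1 + tan 64° tan 13°) = 1.235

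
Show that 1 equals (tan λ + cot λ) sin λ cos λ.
RHS = (sin λ/cos λ + cos λ/sin λ) sin λ cos λ = ((sin²λ + cos²λ)/(sin λ cos λ)) · sin λ cos λ = sin²λ + cos²λ = 1 = LHS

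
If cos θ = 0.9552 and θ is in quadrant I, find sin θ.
sin θ = 0.296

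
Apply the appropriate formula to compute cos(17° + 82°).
cos(17° + 82°) = cos 17° cos 82° - sin 17° sin 82° = -0.1564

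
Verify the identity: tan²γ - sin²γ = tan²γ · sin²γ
LHS = sin²γ/cos²γ - sin²γ = sin²γ(1/cos²γ - 1) = sin²γ · (1 - cos²γ)/cos²γ = sin²γ · sin²γ/cos²γ = sin²γ · tan²γ = RHS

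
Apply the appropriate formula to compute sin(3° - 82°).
sin(3° - 82°) = sin 3° cos 82° - cos 3° sin 82° = -0.9816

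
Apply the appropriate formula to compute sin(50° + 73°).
sin(50° + 73°) = sin 50° cos 73° + cos 50° sin 73° = 0.8387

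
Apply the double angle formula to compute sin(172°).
sin(172°) = 2 sin 86° cos 86° = 0.1392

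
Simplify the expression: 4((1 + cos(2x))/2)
4((1 + cos(2x))/2) = 4(cos²x) (using Power reduction)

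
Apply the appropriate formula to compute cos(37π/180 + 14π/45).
cos(37π/180 + 14π/45) = cos 37π/180 cos 14π/45 - sin 37π/180 sin 14π/45 = -0.05234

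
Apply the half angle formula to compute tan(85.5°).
tan(85.5°) = sin 171° / (1 + cos 171°) = 12.71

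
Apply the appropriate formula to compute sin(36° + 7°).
sin(36° + 7°) = sin 36° cos 7° + cos 36° sin 7° = 0.682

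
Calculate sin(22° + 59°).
sin(22° + 59°) = sin 22° cos 59° + cos 22° sin 59° = 0.9877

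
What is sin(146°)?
sin(146°) = 0.5592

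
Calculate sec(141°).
sec(141°) = -1.287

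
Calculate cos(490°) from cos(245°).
cos(490°) = cos²245° - sin²245° = -0.6428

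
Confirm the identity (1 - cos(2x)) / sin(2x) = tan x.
LHS = 2sin²x / (2 sin x cos x) = sin x/cos x = tan x = RHS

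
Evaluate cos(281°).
cos(281°) = 0.1908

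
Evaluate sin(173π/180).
sin(173π/180) = 0.1219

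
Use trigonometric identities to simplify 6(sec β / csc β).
6(sec β / csc β) = 6(tan β) (using Reciprocal identities)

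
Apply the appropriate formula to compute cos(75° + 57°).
cos(75° + 57°) = cos 75° cos 57° - sin 75° sin 57° = -0.6691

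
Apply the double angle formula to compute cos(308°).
cos(308°) = cos²154° - sin²154° = 0.6157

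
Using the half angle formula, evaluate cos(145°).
cos(145°) = -√((1 + cos 290°)/2) = -0.8192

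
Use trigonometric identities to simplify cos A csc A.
cos A csc A = cot A (using Reciprocal + quotient)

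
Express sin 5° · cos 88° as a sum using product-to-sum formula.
sin 5° cos 88° = (1/2)[sin(5°+88°) + sin(5°-88°)]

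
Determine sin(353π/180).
sin(353π/180) = -0.1219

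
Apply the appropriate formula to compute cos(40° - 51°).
cos(40° - 51°) = cos 40° cos 51° + sin 40° sin 51° = 0.9816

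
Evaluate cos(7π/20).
cos(7π/20) = 0.454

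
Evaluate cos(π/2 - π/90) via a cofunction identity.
cos(π/2 - π/90) = sin(π/90) = 0.0349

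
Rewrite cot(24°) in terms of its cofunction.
cot(24°) = tan(90° - 24°) = tan(66°)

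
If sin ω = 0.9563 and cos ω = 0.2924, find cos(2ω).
cos(2ω) = cos²ω - sin²ω = -0.829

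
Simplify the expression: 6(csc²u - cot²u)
6(csc²u - cot²u) = 6 (using Pythagorean identity)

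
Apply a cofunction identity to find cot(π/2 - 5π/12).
cot(π/2 - 5π/12) = tan(5π/12) = 2+√3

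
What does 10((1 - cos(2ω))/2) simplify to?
10((1 - cos(2ω))/2) = 10(sin²ω) (using Power reduction)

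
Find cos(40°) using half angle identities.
cos(40°) = √((1 + cos 80°)/2) = 0.766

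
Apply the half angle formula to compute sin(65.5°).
sin(65.5°) = √((1 - cos 131°)/2) = 0.91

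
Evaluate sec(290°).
sec(290°) = 2.924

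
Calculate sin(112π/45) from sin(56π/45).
sin(112π/45) = 2 sin 56π/45 cos 56π/45 = 0.9994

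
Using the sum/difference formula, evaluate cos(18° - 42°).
cos(18° - 42°) = cos 18° cos 42° + sin 18° sin 42° = 0.9135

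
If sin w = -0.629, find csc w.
csc w = 1/sin w = -1.59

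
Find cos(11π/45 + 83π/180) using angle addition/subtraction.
cos(11π/45 + 83π/180) = cos 11π/45 cos 83π/180 - sin 11π/45 sin 83π/180 = -0.6018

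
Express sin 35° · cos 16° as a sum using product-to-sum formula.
sin 35° cos 16° = (1/2)[sin(35°+16°) + sin(35°-16°)]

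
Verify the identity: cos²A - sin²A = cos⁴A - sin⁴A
RHS = (cos²A - sin²A)(cos²A + sin²A) = (cos²A - sin²A) · 1 = cos²A - sin²A = LHS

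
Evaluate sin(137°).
sin(137°) = 0.682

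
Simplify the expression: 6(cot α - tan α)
6(cot α - tan α) = 6(2 cot(2α)) (using Double angle)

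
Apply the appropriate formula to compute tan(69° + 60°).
tan(69° + 60°) = (tan 69° + tan 60°)/(1 - tan 69° tan 60°) = -1.235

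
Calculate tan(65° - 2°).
tan(65° - 2°) = (tan 65° - tan 2°)/(1 + tan 65° tan 2°) = 1.963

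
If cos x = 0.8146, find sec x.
sec x = 1/cos x = 1.228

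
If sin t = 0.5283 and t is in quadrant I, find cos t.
cos t = 0.8491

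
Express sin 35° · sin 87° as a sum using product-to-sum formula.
sin 35° sin 87° = (1/2)[cos(35°-87°) - cos(35°+87°)]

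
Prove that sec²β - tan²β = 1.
LHS = 1/cos²β - sin²β/cos²β = (1 - sin²β)/cos²β = cos²β/cos²β = 1 = RHS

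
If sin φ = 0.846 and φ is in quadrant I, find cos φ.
cos φ = 0.5332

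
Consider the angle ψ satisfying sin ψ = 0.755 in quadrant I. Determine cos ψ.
cos ψ = √(1 - sin²ψ) = 0.6557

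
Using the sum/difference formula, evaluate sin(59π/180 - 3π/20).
sin(59π/180 - 3π/20) = sin 59π/180 cos 3π/20 - cos 59π/180 sin 3π/20 = 0.5299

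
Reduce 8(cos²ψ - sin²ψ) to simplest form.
8(cos²ψ - sin²ψ) = 8(cos(2ψ)) (using Double angle)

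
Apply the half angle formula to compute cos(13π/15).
cos(13π/15) = -√((1 + cos 26π/15)/2) = -0.9135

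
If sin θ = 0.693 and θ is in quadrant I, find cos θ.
cos θ = 0.7209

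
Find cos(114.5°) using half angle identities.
cos(114.5°) = -√((1 + cos 229°)/2) = -0.4147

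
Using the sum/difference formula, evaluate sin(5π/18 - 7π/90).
sin(5π/18 - 7π/90) = sin 5π/18 cos 7π/90 - cos 5π/18 sin 7π/90 = 0.5878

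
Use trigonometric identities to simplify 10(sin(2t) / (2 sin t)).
10(sin(2t) / (2 sin t)) = 10(cos t) (using Double angle)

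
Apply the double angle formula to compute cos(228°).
cos(228°) = cos²114° - sin²114° = -0.6691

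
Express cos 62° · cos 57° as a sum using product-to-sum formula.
cos 62° cos 57° = (1/2)[cos(62°-57°) + cos(62°+57°)]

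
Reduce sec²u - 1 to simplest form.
sec²u - 1 = tan²u (using Pythagorean identity)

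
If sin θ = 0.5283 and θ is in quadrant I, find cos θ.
cos θ = 0.8491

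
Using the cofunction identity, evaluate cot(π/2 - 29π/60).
cot(π/2 - 29π/60) = tan(29π/60) = 19.08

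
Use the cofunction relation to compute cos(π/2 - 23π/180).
cos(π/2 - 23π/180) = sin(23π/180) = 0.3907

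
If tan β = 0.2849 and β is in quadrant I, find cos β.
cos β = 0.9617 (using tan²β + 1 = sec²β)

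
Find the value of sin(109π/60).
sin(109π/60) = -0.5446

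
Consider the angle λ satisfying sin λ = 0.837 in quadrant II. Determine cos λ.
cos λ = ±√(1 - sin²λ) = -0.5472 (negative in QII)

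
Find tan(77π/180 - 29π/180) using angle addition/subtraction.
tan(77π/180 - 29π/180) = (tan 77π/180 - tan 29π/180)/(1 + tan 77π/180 tan 29π/180) = 1.111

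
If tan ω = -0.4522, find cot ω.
cot ω = 1/tan ω = -2.211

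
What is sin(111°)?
sin(111°) = 0.9336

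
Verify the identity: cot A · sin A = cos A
LHS = (cos A/sin A) · sin A = cos A = RHS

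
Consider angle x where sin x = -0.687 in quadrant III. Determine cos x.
cos x = ±√(1 - sin²x) = -0.7267 (negative in QIII)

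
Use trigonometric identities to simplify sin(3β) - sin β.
sin(3β) - sin β = 2 cos(2β) sin β (using Sum-to-product)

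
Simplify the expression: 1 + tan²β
1 + tan²β = sec²β (using Pythagorean identity)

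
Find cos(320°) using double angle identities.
cos(320°) = cos²160° - sin²160° = 0.766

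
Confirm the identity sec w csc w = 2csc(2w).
RHS = 2/sin(2w) = 2/(2 sin w cos w) = 1/(sin w cos w) = (1/cos w)(1/sin w) = sec w csc w = LHS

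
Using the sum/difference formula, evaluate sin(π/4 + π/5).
sin(π/4 + π/5) = sin π/4 cos π/5 + cos π/4 sin π/5 = 0.9877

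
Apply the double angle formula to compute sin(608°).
sin(608°) = 2 sin 304° cos 304° = -0.9272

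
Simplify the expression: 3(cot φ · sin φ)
3(cot φ · sin φ) = 3(cos φ) (using Quotient identity)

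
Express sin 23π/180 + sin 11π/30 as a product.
sin 23π/180 + sin 11π/30 = 2 sin(89π/360) cos(-43π/360)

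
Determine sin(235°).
sin(235°) = -0.8192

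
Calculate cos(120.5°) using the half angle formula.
cos(120.5°) = -√((1 + cos 241°)/2) = -0.5075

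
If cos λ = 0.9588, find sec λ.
sec λ = 1/cos λ = 1.043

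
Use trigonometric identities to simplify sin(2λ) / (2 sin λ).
sin(2λ) / (2 sin λ) = cos λ (using Double angle)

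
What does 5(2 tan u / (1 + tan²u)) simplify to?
5(2 tan u / (1 + tan²u)) = 5(sin(2u)) (using Double angle)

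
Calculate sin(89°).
sin(89°) = 0.9998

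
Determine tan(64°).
tan(64°) = 2.05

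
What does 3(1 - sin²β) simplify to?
3(1 - sin²β) = 3(cos²β) (using Pythagorean identity)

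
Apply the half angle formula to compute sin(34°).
sin(34°) = √((1 - cos 68°)/2) = 0.5592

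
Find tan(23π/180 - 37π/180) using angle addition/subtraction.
tan(23π/180 - 37π/180) = (tan 23π/180 - tan 37π/180)/(1 + tan 23π/180 tan 37π/180) = -0.2493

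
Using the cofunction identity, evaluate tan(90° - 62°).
tan(90° - 62°) = cot(62°) = 0.5317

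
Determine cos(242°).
cos(242°) = -0.4695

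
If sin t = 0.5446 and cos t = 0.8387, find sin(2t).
sin(2t) = 2 sin t cos t = 0.9135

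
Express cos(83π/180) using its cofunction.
cos(83π/180) = sin(π/2 - 83π/180) = sin(7π/180)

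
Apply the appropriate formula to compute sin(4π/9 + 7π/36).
sin(4π/9 + 7π/36) = sin 4π/9 cos 7π/36 + cos 4π/9 sin 7π/36 = 0.9063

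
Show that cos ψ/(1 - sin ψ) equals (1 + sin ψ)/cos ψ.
RHS = (1 + sin ψ)(1 - sin ψ) / (cos ψ(1 - sin ψ)) = (1 - sin²ψ) / (cos ψ(1 - sin ψ)) = cos²ψ / (cos ψ(1 - sin ψ)) = cos ψ/(1 - sin ψ) = LHS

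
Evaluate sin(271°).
sin(271°) = -0.9998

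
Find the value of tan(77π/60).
tan(77π/60) = 1.235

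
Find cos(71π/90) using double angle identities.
cos(71π/90) = cos²71π/180 - sin²71π/180 = -0.788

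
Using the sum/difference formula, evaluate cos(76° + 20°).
cos(76° + 20°) = cos 76° cos 20° - sin 76° sin 20° = -0.1045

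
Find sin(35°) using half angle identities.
sin(35°) = √((1 - cos 70°)/2) = 0.5736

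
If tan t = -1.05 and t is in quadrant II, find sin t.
sin t = 0.7241 (using tan²t + 1 = sec²t)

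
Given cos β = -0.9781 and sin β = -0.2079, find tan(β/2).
tan(β/2) = sin β / (1 + cos β) = -9.493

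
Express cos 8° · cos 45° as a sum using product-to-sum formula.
cos 8° cos 45° = (1/2)[cos(8°-45°) + cos(8°+45°)]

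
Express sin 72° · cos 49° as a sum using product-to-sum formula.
sin 72° cos 49° = (1/2)[sin(72°+49°) + sin(72°-49°)]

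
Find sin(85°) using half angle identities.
sin(85°) = √((1 - cos 170°)/2) = 0.9962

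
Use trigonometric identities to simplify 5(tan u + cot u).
5(tan u + cot u) = 5(sec u csc u) (using Quotient identities)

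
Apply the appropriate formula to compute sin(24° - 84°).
sin(24° - 84°) = sin 24° cos 84° - cos 24° sin 84° = -√3/2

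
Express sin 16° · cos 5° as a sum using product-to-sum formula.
sin 16° cos 5° = (1/2)[sin(16°+5°) + sin(16°-5°)]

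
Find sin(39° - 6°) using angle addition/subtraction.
sin(39° - 6°) = sin 39° cos 6° - cos 39° sin 6° = 0.5446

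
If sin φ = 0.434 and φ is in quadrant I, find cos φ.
cos φ = 0.9009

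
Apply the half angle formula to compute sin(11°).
sin(11°) = √((1 - cos 22°)/2) = 0.1908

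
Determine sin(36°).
sin(36°) = 0.5878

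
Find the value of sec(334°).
sec(334°) = 1.113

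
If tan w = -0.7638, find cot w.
cot w = 1/tan w = -1.309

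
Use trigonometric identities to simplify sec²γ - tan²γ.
sec²γ - tan²γ = 1 (using Pythagorean identity)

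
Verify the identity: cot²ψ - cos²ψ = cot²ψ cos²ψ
LHS = cos²ψ/sin²ψ - cos²ψ = cos²ψ(1/sin²ψ - 1) = cos²ψ · (1 - sin²ψ)/sin²ψ = cos²ψ · cos²ψ/sin²ψ = cos²ψ · cot²ψ = RHS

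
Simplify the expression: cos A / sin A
cos A / sin A = cot A (using Quotient identity)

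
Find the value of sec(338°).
sec(338°) = 1.079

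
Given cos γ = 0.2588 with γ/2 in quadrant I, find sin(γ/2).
sin(γ/2) = ±√((1 - cos γ)/2); positive since γ/2 ∈ QI, so sin(γ/2) = 0.6088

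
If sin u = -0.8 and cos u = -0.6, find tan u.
tan u = sin u / cos u = 1.333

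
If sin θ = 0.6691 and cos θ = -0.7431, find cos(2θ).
cos(2θ) = cos²θ - sin²θ = 0.1045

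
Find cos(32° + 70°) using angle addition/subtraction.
cos(32° + 70°) = cos 32° cos 70° - sin 32° sin 70° = -0.2079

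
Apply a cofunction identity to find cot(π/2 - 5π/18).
cot(π/2 - 5π/18) = tan(5π/18) = 1.192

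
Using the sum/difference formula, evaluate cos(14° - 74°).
cos(14° - 74°) = cos 14° cos 74° + sin 14° sin 74° = 1/2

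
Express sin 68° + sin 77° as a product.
sin 68° + sin 77° = 2 sin(72.5°) cos(-4.5°)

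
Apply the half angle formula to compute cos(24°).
cos(24°) = √((1 + cos 48°)/2) = 0.9135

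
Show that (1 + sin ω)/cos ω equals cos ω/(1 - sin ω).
LHS = (1 + sin ω)(1 - sin ω) / (cos ω(1 - sin ω)) = (1 - sin²ω) / (cos ω(1 - sin ω)) = cos²ω / (cos ω(1 - sin ω)) = cos ω/(1 - sin ω) = RHS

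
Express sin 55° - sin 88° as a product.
sin 55° - sin 88° = 2 cos(71.5°) sin(-16.5°)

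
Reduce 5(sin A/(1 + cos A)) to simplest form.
5(sin A/(1 + cos A)) = 5(tan(A/2)) (using Half angle)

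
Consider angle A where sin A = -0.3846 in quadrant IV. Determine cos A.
cos A = √(1 - sin²A) = 0.9231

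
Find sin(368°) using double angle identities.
sin(368°) = 2 sin 184° cos 184° = 0.1392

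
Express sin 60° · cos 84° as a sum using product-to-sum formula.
sin 60° cos 84° = (1/2)[sin(60°+84°) + sin(60°-84°)]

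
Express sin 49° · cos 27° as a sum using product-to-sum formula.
sin 49° cos 27° = (1/2)[sin(49°+27°) + sin(49°-27°)]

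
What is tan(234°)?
tan(234°) = 1.376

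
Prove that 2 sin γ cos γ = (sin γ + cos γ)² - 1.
RHS = sin²γ + 2 sin γ cos γ + cos²γ - 1 = (sin²γ + cos²γ) + 2 sin γ cos γ - 1 = 1 + 2 sin γ cos γ - 1 = 2 sin γ cos γ = LHS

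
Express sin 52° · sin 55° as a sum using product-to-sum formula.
sin 52° sin 55° = (1/2)[cos(52°-55°) - cos(52°+55°)]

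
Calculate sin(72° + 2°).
sin(72° + 2°) = sin 72° cos 2° + cos 72° sin 2° = 0.9613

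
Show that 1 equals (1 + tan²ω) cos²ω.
RHS = sec²ω · cos²ω = (1/cos²ω) · cos²ω = 1 = LHS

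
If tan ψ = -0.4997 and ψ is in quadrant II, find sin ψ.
sin ψ = 0.447 (using tan²ψ + 1 = sec²ψ)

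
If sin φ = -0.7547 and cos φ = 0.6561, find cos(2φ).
cos(2φ) = cos²φ - sin²φ = -0.1391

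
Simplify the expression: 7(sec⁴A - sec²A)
7(sec⁴A - sec²A) = 7(tan⁴A + tan²A) (using Pythagorean)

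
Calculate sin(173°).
sin(173°) = 0.1219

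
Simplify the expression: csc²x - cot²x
csc²x - cot²x = 1 (using Pythagorean identity)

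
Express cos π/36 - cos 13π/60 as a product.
cos π/36 - cos 13π/60 = -2 sin(11π/90) sin(-17π/180)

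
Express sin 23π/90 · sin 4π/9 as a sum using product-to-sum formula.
sin 23π/90 sin 4π/9 = (1/2)[cos(23π/90-4π/9) - cos(23π/90+4π/9)]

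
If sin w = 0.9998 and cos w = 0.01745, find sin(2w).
sin(2w) = 2 sin w cos w = 0.03489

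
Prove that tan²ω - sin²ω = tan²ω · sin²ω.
LHS = sin²ω/cos²ω - sin²ω = sin²ω(1/cos²ω - 1) = sin²ω · (1 - cos²ω)/cos²ω = sin²ω · sin²ω/cos²ω = sin²ω · tan²ω = RHS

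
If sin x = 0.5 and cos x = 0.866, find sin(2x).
sin(2x) = 2 sin x cos x = 0.866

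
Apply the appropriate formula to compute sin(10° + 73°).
sin(10° + 73°) = sin 10° cos 73° + cos 10° sin 73° = 0.9925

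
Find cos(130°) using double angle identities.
cos(130°) = cos²65° - sin²65° = -0.6428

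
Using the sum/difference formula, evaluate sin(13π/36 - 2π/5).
sin(13π/36 - 2π/5) = sin 13π/36 cos 2π/5 - cos 13π/36 sin 2π/5 = -0.1219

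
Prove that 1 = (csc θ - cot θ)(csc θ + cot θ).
RHS = csc²θ - cot²θ = (1 + cot²θ) - cot²θ = 1 = LHS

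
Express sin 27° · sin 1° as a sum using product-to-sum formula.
sin 27° sin 1° = (1/2)[cos(27°-1°) - cos(27°+1°)]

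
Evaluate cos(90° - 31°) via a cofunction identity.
cos(90° - 31°) = sin(31°) = 0.515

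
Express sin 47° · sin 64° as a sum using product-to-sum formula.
sin 47° sin 64° = (1/2)[cos(47°-64°) - cos(47°+64°)]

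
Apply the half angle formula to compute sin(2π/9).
sin(2π/9) = √((1 - cos 4π/9)/2) = 0.6428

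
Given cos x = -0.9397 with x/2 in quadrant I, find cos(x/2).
cos(x/2) = ±√((1 + cos x)/2); positive since x/2 ∈ QI, so cos(x/2) = 0.1736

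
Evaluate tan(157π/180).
tan(157π/180) = -0.4245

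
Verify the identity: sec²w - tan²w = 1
LHS = 1/cos²w - sin²w/cos²w = (1 - sin²w)/cos²w = cos²w/cos²w = 1 = RHS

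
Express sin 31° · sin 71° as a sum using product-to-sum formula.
sin 31° sin 71° = (1/2)[cos(31°-71°) - cos(31°+71°)]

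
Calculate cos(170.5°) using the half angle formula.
cos(170.5°) = -√((1 + cos 341°)/2) = -0.9863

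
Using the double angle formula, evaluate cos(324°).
cos(324°) = cos²162° - sin²162° = 0.809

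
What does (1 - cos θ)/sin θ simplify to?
(1 - cos θ)/sin θ = tan(θ/2) (using Half angle)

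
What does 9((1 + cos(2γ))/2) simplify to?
9((1 + cos(2γ))/2) = 9(cos²γ) (using Power reduction)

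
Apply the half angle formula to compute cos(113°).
cos(113°) = -√((1 + cos 226°)/2) = -0.3907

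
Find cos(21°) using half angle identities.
cos(21°) = √((1 + cos 42°)/2) = 0.9336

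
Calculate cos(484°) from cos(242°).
cos(484°) = cos²242° - sin²242° = -0.5592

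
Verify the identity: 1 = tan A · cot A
RHS = (sin A/cos A) · (cos A/sin A) = 1 = LHS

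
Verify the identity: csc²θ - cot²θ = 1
LHS = 1/sin²θ - cos²θ/sin²θ = (1 - cos²θ)/sin²θ = sin²θ/sin²θ = 1 = RHS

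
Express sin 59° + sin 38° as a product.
sin 59° + sin 38° = 2 sin(48.5°) cos(10.5°)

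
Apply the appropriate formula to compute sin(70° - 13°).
sin(70° - 13°) = sin 70° cos 13° - cos 70° sin 13° = 0.8387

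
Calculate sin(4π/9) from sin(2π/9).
sin(4π/9) = 2 sin 2π/9 cos 2π/9 = 0.9848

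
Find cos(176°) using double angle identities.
cos(176°) = cos²88° - sin²88° = -0.9976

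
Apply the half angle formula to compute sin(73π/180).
sin(73π/180) = √((1 - cos 73π/90)/2) = 0.9563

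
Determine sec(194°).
sec(194°) = -1.031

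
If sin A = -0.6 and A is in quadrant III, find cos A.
cos A = -0.8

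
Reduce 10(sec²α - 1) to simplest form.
10(sec²α - 1) = 10(tan²α) (using Pythagorean identity)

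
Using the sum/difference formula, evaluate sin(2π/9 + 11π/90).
sin(2π/9 + 11π/90) = sin 2π/9 cos 11π/90 + cos 2π/9 sin 11π/90 = 0.8829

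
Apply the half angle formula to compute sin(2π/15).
sin(2π/15) = √((1 - cos 4π/15)/2) = 0.4067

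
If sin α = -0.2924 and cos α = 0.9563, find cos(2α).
cos(2α) = cos²α - sin²α = 0.829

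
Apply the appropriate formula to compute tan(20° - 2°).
tan(20° - 2°) = (tan 20° - tan 2°)/(1 + tan 20° tan 2°) = 0.3249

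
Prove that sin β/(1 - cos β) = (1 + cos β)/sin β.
LHS = sin β(1 + cos β) / ((1 - cos β)(1 + cos β)) = sin β(1 + cos β) / (1 - cos²β) = sin β(1 + cos β) / sin²β = (1 + cos β)/sin β = RHS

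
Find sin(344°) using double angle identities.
sin(344°) = 2 sin 172° cos 172° = -0.2756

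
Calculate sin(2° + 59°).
sin(2° + 59°) = sin 2° cos 59° + cos 2° sin 59° = 0.8746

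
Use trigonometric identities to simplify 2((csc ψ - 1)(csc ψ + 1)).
2((csc ψ - 1)(csc ψ + 1)) = 2(cot²ψ) (using Diff. of squares)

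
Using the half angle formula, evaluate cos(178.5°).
cos(178.5°) = -√((1 + cos 357°)/2) = -0.9997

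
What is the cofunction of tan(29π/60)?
tan(29π/60) = cot(π/2 - 29π/60) = cot(π/60)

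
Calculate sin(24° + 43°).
sin(24° + 43°) = sin 24° cos 43° + cos 24° sin 43° = 0.9205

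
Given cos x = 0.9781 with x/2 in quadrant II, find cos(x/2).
cos(x/2) = ±√((1 + cos x)/2); negative since x/2 ∈ QII, so cos(x/2) = -0.9945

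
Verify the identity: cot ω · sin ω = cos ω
LHS = (cos ω/sin ω) · sin ω = cos ω = RHS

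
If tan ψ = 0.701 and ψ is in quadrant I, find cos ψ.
cos ψ = 0.8188 (using tan²ψ + 1 = sec²ψ)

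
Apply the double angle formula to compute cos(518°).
cos(518°) = cos²259° - sin²259° = -0.9272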